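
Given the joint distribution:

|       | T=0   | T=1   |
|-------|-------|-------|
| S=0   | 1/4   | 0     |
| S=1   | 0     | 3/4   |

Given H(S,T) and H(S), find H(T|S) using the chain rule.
From the chain rule: H(S,T) = H(S) + H(T|S)
Therefore: H(T|S) = H(S,T) - H(S)

H(S,T) = -[(1/4)·log₂(1/4) + (3/4)·log₂(3/4)]
  = 0.5000 + 0.3113
  = 0.8113 bits
Marginal P(S) (row sums):
  P(S=0) = 1/4 + 0 = 1/4
  P(S=1) = 0 + 3/4 = 3/4
H(S) = -[(1/4)·log₂(1/4) + (3/4)·log₂(3/4)]
  = 0.5000 + 0.3113
  = 0.8113 bits

H(T|S) = 0.8113 - 0.8113 = 0.0000 bits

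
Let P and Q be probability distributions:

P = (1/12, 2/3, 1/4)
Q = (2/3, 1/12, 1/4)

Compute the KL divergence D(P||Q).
D(P||Q) = Σ P(i) log₂(P(i)/Q(i))
  i=0: (1/12) × log₂((1/12)/(2/3)) = (1/12) × log₂(1/8) = -0.2500
  i=1: (2/3) × log₂((2/3)/(1/12)) = (2/3) × log₂(8) = 2.0000
  i=2: (1/4) × log₂((1/4)/(1/4)) = (1/4) × log₂(1) = 0.0000
D(P||Q) = -0.2500 + 2.0000 + 0.0000
  = 1.7500 bits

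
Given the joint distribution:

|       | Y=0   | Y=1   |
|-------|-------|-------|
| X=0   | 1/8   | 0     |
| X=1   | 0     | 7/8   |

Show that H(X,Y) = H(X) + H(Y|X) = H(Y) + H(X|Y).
Marginal P(X) (row sums):
  P(X=0) = 1/8 + 0 = 1/8
  P(X=1) = 0 + 7/8 = 7/8
Marginal P(Y) (column sums):
  P(Y=0) = 1/8 + 0 = 1/8
  P(Y=1) = 0 + 7/8 = 7/8

Decomposition 1: H(X) + H(Y|X)
H(X) = -[(1/8)·log₂(1/8) + (7/8)·log₂(7/8)]
  = 0.3750 + 0.1686
  = 0.5436 bits
H(Y|X) = -Σ P(X,Y)·log₂ P(Y|X), where P(Y|X) = P(X,Y) / P(X)
  (cells with P(X,Y) = 0 contribute 0)
  (X=0,Y=0): P(Y|X) = (1/8)/(1/8) = 1;  -(1/8)·log₂(1) = 0.0000
  (X=1,Y=1): P(Y|X) = (7/8)/(7/8) = 1;  -(7/8)·log₂(1) = 0.0000
H(Y|X) = 0.0000 + 0.0000
  = 0.0000 bits
H(X) + H(Y|X) = 0.5436 + 0.0000 = 0.5436 bits

Decomposition 2: H(Y) + H(X|Y)
H(Y) = -[(1/8)·log₂(1/8) + (7/8)·log₂(7/8)]
  = 0.3750 + 0.1686
  = 0.5436 bits
H(X|Y) = -Σ P(X,Y)·log₂ P(X|Y), where P(X|Y) = P(X,Y) / P(Y)
  (cells with P(X,Y) = 0 contribute 0)
  (X=0,Y=0): P(X|Y) = (1/8)/(1/8) = 1;  -(1/8)·log₂(1) = 0.0000
  (X=1,Y=1): P(X|Y) = (7/8)/(7/8) = 1;  -(7/8)·log₂(1) = 0.0000
H(X|Y) = 0.0000 + 0.0000
  = 0.0000 bits
H(Y) + H(X|Y) = 0.5436 + 0.0000 = 0.5436 bits

Direct computation of the joint entropy:
H(X,Y) = -[(1/8)·log₂(1/8) + (7/8)·log₂(7/8)]
  = 0.3750 + 0.1686
  = 0.5436 bits

All three agree: H(X,Y) = 0.5436 bits ✓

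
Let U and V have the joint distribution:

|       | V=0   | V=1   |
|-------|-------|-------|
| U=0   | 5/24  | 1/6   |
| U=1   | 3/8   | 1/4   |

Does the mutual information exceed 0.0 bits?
Marginal P(U) (row sums):
  P(U=0) = 5/24 + 1/6 = 3/8
  P(U=1) = 3/8 + 1/4 = 5/8
Marginal P(V) (column sums):
  P(V=0) = 5/24 + 3/8 = 7/12
  P(V=1) = 1/6 + 1/4 = 5/12

H(U) = -[(3/8)·log₂(3/8) + (5/8)·log₂(5/8)]
  = 0.5306 + 0.4238
  = 0.9544 bits
H(V) = -[(7/12)·log₂(7/12) + (5/12)·log₂(5/12)]
  = 0.4536 + 0.5263
  = 0.9799 bits
H(U,V) = -[(5/24)·log₂(5/24) + (1/6)·log₂(1/6) + (3/8)·log₂(3/8) + (1/4)·log₂(1/4)]
  = 0.4715 + 0.4308 + 0.5306 + 0.5000
  = 1.9329 bits

I(U;V) = H(U) + H(V) - H(U,V)
  = 0.9544 + 0.9799 - 1.9329
  = 0.0014 bits

Yes. I(U;V) = 0.0014 bits, which is > 0.0 bits.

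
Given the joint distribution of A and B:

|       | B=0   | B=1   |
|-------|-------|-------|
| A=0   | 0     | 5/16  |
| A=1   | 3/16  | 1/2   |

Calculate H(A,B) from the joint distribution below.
H(A,B) = -Σ P(A,B) log₂ P(A,B), summed over the non-zero cells:
H(A,B) = -[(5/16)·log₂(5/16) + (3/16)·log₂(3/16) + (1/2)·log₂(1/2)]
  = 0.5244 + 0.4528 + 0.5000
  = 1.4772 bits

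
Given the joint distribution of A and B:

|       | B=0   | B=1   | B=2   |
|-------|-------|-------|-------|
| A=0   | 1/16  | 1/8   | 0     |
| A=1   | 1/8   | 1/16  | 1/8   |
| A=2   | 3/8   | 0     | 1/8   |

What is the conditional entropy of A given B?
Marginal P(B) (column sums):
  P(B=0) = 1/16 + 1/8 + 3/8 = 9/16
  P(B=1) = 1/8 + 1/16 + 0 = 3/16
  P(B=2) = 0 + 1/8 + 1/8 = 1/4

H(A|B) = -Σ P(A,B)·log₂ P(A|B), where P(A|B) = P(A,B) / P(B)
  (cells with P(A,B) = 0 contribute 0)
  (A=0,B=0): P(A|B) = (1/16)/(9/16) = 1/9;  -(1/16)·log₂(1/9) = 0.1981
  (A=0,B=1): P(A|B) = (1/8)/(3/16) = 2/3;  -(1/8)·log₂(2/3) = 0.0731
  (A=1,B=0): P(A|B) = (1/8)/(9/16) = 2/9;  -(1/8)·log₂(2/9) = 0.2712
  (A=1,B=1): P(A|B) = (1/16)/(3/16) = 1/3;  -(1/16)·log₂(1/3) = 0.0991
  (A=1,B=2): P(A|B) = (1/8)/(1/4) = 1/2;  -(1/8)·log₂(1/2) = 0.1250
  (A=2,B=0): P(A|B) = (3/8)/(9/16) = 2/3;  -(3/8)·log₂(2/3) = 0.2194
  (A=2,B=2): P(A|B) = (1/8)/(1/4) = 1/2;  -(1/8)·log₂(1/2) = 0.1250
H(A|B) = 0.1981 + 0.0731 + 0.2712 + 0.0991 + 0.1250 + 0.2194 + 0.1250
  = 1.1109 bits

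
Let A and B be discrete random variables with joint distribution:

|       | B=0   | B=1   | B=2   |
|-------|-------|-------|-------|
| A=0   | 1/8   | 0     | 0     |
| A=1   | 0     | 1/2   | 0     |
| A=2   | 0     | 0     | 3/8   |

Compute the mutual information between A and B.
Marginal P(A) (row sums):
  P(A=0) = 1/8 + 0 + 0 = 1/8
  P(A=1) = 0 + 1/2 + 0 = 1/2
  P(A=2) = 0 + 0 + 3/8 = 3/8
Marginal P(B) (column sums):
  P(B=0) = 1/8 + 0 + 0 = 1/8
  P(B=1) = 0 + 1/2 + 0 = 1/2
  P(B=2) = 0 + 0 + 3/8 = 3/8

H(A) = -[(1/8)·log₂(1/8) + (1/2)·log₂(1/2) + (3/8)·log₂(3/8)]
  = 0.3750 + 0.5000 + 0.5306
  = 1.4056 bits
H(B) = -[(1/8)·log₂(1/8) + (1/2)·log₂(1/2) + (3/8)·log₂(3/8)]
  = 0.3750 + 0.5000 + 0.5306
  = 1.4056 bits
H(A,B) = -[(1/8)·log₂(1/8) + (1/2)·log₂(1/2) + (3/8)·log₂(3/8)]
  = 0.3750 + 0.5000 + 0.5306
  = 1.4056 bits

I(A;B) = H(A) + H(B) - H(A,B)
  = 1.4056 + 1.4056 - 1.4056
  = 1.4056 bits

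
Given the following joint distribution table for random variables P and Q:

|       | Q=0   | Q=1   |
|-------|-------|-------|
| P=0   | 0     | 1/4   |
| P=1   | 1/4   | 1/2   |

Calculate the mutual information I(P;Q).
Marginal P(P) (row sums):
  P(P=0) = 0 + 1/4 = 1/4
  P(P=1) = 1/4 + 1/2 = 3/4
Marginal P(Q) (column sums):
  P(Q=0) = 0 + 1/4 = 1/4
  P(Q=1) = 1/4 + 1/2 = 3/4

H(P) = -[(1/4)·log₂(1/4) + (3/4)·log₂(3/4)]
  = 0.5000 + 0.3113
  = 0.8113 bits
H(Q) = -[(1/4)·log₂(1/4) + (3/4)·log₂(3/4)]
  = 0.5000 + 0.3113
  = 0.8113 bits
H(P,Q) = -[(1/4)·log₂(1/4) + (1/4)·log₂(1/4) + (1/2)·log₂(1/2)]
  = 0.5000 + 0.5000 + 0.5000
  = 1.5000 bits

I(P;Q) = H(P) + H(Q) - H(P,Q)
  = 0.8113 + 0.8113 - 1.5000
  = 0.1226 bits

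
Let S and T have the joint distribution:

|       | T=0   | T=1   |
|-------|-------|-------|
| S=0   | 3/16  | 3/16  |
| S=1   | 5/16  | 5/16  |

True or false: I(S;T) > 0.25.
Marginal P(S) (row sums):
  P(S=0) = 3/16 + 3/16 = 3/8
  P(S=1) = 5/16 + 5/16 = 5/8
Marginal P(T) (column sums):
  P(T=0) = 3/16 + 5/16 = 1/2
  P(T=1) = 3/16 + 5/16 = 1/2

H(S) = -[(3/8)·log₂(3/8) + (5/8)·log₂(5/8)]
  = 0.5306 + 0.4238
  = 0.9544 bits
H(T) = -[(1/2)·log₂(1/2) + (1/2)·log₂(1/2)]
  = 0.5000 + 0.5000
  = 1.0000 bits
H(S,T) = -[(3/16)·log₂(3/16) + (3/16)·log₂(3/16) + (5/16)·log₂(5/16) + (5/16)·log₂(5/16)]
  = 0.4528 + 0.4528 + 0.5244 + 0.5244
  = 1.9544 bits

I(S;T) = H(S) + H(T) - H(S,T)
  = 0.9544 + 1.0000 - 1.9544
  = 0.0000 bits

False. I(S;T) = 0.0000 bits, which is ≤ 0.25 bits.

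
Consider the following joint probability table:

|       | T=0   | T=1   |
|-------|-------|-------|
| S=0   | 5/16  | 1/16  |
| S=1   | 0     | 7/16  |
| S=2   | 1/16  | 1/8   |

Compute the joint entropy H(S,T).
H(S,T) = -Σ P(S,T) log₂ P(S,T), summed over the non-zero cells:
H(S,T) = -[(5/16)·log₂(5/16) + (1/16)·log₂(1/16) + (7/16)·log₂(7/16) + (1/16)·log₂(1/16) + (1/8)·log₂(1/8)]
  = 0.5244 + 0.2500 + 0.5218 + 0.2500 + 0.3750
  = 1.9212 bits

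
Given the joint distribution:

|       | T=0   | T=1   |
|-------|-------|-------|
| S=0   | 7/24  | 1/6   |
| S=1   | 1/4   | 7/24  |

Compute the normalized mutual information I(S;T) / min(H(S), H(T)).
Marginal P(S) (row sums):
  P(S=0) = 7/24 + 1/6 = 11/24
  P(S=1) = 1/4 + 7/24 = 13/24
Marginal P(T) (column sums):
  P(T=0) = 7/24 + 1/4 = 13/24
  P(T=1) = 1/6 + 7/24 = 11/24

H(S) = -[(11/24)·log₂(11/24) + (13/24)·log₂(13/24)]
  = 0.5159 + 0.4791
  = 0.9950 bits
H(T) = -[(13/24)·log₂(13/24) + (11/24)·log₂(11/24)]
  = 0.4791 + 0.5159
  = 0.9950 bits
H(S,T) = -[(7/24)·log₂(7/24) + (1/6)·log₂(1/6) + (1/4)·log₂(1/4) + (7/24)·log₂(7/24)]
  = 0.5185 + 0.4308 + 0.5000 + 0.5185
  = 1.9678 bits

I(S;T) = H(S) + H(T) - H(S,T)
  = 0.9950 + 0.9950 - 1.9678
  = 0.0222 bits

min(H(S), H(T)) = min(0.9950, 0.9950) = 0.9950 bits
Normalized MI = 0.0222 / 0.9950 = 0.0223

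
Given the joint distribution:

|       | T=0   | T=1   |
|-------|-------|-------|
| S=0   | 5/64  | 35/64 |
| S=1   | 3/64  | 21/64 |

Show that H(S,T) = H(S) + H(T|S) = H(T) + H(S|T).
Marginal P(S) (row sums):
  P(S=0) = 5/64 + 35/64 = 5/8
  P(S=1) = 3/64 + 21/64 = 3/8
Marginal P(T) (column sums):
  P(T=0) = 5/64 + 3/64 = 1/8
  P(T=1) = 35/64 + 21/64 = 7/8

Decomposition 1: H(S) + H(T|S)
H(S) = -[(5/8)·log₂(5/8) + (3/8)·log₂(3/8)]
  = 0.4238 + 0.5306
  = 0.9544 bits
H(T|S) = -Σ P(S,T)·log₂ P(T|S), where P(T|S) = P(S,T) / P(S)
  (S=0,T=0): P(T|S) = (5/64)/(5/8) = 1/8;  -(5/64)·log₂(1/8) = 0.2344
  (S=0,T=1): P(T|S) = (35/64)/(5/8) = 7/8;  -(35/64)·log₂(7/8) = 0.1054
  (S=1,T=0): P(T|S) = (3/64)/(3/8) = 1/8;  -(3/64)·log₂(1/8) = 0.1406
  (S=1,T=1): P(T|S) = (21/64)/(3/8) = 7/8;  -(21/64)·log₂(7/8) = 0.0632
H(T|S) = 0.2344 + 0.1054 + 0.1406 + 0.0632
  = 0.5436 bits
H(S) + H(T|S) = 0.9544 + 0.5436 = 1.4980 bits

Decomposition 2: H(T) + H(S|T)
H(T) = -[(1/8)·log₂(1/8) + (7/8)·log₂(7/8)]
  = 0.3750 + 0.1686
  = 0.5436 bits
H(S|T) = -Σ P(S,T)·log₂ P(S|T), where P(S|T) = P(S,T) / P(T)
  (S=0,T=0): P(S|T) = (5/64)/(1/8) = 5/8;  -(5/64)·log₂(5/8) = 0.0530
  (S=0,T=1): P(S|T) = (35/64)/(7/8) = 5/8;  -(35/64)·log₂(5/8) = 0.3708
  (S=1,T=0): P(S|T) = (3/64)/(1/8) = 3/8;  -(3/64)·log₂(3/8) = 0.0663
  (S=1,T=1): P(S|T) = (21/64)/(7/8) = 3/8;  -(21/64)·log₂(3/8) = 0.4643
H(S|T) = 0.0530 + 0.3708 + 0.0663 + 0.4643
  = 0.9544 bits
H(T) + H(S|T) = 0.5436 + 0.9544 = 1.4980 bits

Direct computation of the joint entropy:
H(S,T) = -[(5/64)·log₂(5/64) + (35/64)·log₂(35/64) + (3/64)·log₂(3/64) + (21/64)·log₂(21/64)]
  = 0.2873 + 0.4762 + 0.2070 + 0.5275
  = 1.4980 bits

All three agree: H(S,T) = 1.4980 bits ✓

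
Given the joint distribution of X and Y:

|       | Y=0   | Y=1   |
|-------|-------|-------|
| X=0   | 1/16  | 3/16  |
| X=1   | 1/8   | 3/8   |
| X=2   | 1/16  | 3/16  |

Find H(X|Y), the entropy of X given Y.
Marginal P(Y) (column sums):
  P(Y=0) = 1/16 + 1/8 + 1/16 = 1/4
  P(Y=1) = 3/16 + 3/8 + 3/16 = 3/4

H(X|Y) = -Σ P(X,Y)·log₂ P(X|Y), where P(X|Y) = P(X,Y) / P(Y)
  (X=0,Y=0): P(X|Y) = (1/16)/(1/4) = 1/4;  -(1/16)·log₂(1/4) = 0.1250
  (X=0,Y=1): P(X|Y) = (3/16)/(3/4) = 1/4;  -(3/16)·log₂(1/4) = 0.3750
  (X=1,Y=0): P(X|Y) = (1/8)/(1/4) = 1/2;  -(1/8)·log₂(1/2) = 0.1250
  (X=1,Y=1): P(X|Y) = (3/8)/(3/4) = 1/2;  -(3/8)·log₂(1/2) = 0.3750
  (X=2,Y=0): P(X|Y) = (1/16)/(1/4) = 1/4;  -(1/16)·log₂(1/4) = 0.1250
  (X=2,Y=1): P(X|Y) = (3/16)/(3/4) = 1/4;  -(3/16)·log₂(1/4) = 0.3750
H(X|Y) = 0.1250 + 0.3750 + 0.1250 + 0.3750 + 0.1250 + 0.3750
  = 1.5000 bits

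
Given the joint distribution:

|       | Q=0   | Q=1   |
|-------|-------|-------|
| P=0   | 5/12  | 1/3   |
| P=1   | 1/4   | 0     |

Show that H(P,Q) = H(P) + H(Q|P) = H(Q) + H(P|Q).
Marginal P(P) (row sums):
  P(P=0) = 5/12 + 1/3 = 3/4
  P(P=1) = 1/4 + 0 = 1/4
Marginal P(Q) (column sums):
  P(Q=0) = 5/12 + 1/4 = 2/3
  P(Q=1) = 1/3 + 0 = 1/3

Decomposition 1: H(P) + H(Q|P)
H(P) = -[(3/4)·log₂(3/4) + (1/4)·log₂(1/4)]
  = 0.3113 + 0.5000
  = 0.8113 bits
H(Q|P) = -Σ P(P,Q)·log₂ P(Q|P), where P(Q|P) = P(P,Q) / P(P)
  (cells with P(P,Q) = 0 contribute 0)
  (P=0,Q=0): P(Q|P) = (5/12)/(3/4) = 5/9;  -(5/12)·log₂(5/9) = 0.3533
  (P=0,Q=1): P(Q|P) = (1/3)/(3/4) = 4/9;  -(1/3)·log₂(4/9) = 0.3900
  (P=1,Q=0): P(Q|P) = (1/4)/(1/4) = 1;  -(1/4)·log₂(1) = 0.0000
H(Q|P) = 0.3533 + 0.3900 + 0.0000
  = 0.7433 bits
H(P) + H(Q|P) = 0.8113 + 0.7433 = 1.5546 bits

Decomposition 2: H(Q) + H(P|Q)
H(Q) = -[(2/3)·log₂(2/3) + (1/3)·log₂(1/3)]
  = 0.3900 + 0.5283
  = 0.9183 bits
H(P|Q) = -Σ P(P,Q)·log₂ P(P|Q), where P(P|Q) = P(P,Q) / P(Q)
  (cells with P(P,Q) = 0 contribute 0)
  (P=0,Q=0): P(P|Q) = (5/12)/(2/3) = 5/8;  -(5/12)·log₂(5/8) = 0.2825
  (P=0,Q=1): P(P|Q) = (1/3)/(1/3) = 1;  -(1/3)·log₂(1) = 0.0000
  (P=1,Q=0): P(P|Q) = (1/4)/(2/3) = 3/8;  -(1/4)·log₂(3/8) = 0.3538
H(P|Q) = 0.2825 + 0.0000 + 0.3538
  = 0.6363 bits
H(Q) + H(P|Q) = 0.9183 + 0.6363 = 1.5546 bits

Direct computation of the joint entropy:
H(P,Q) = -[(5/12)·log₂(5/12) + (1/3)·log₂(1/3) + (1/4)·log₂(1/4)]
  = 0.5263 + 0.5283 + 0.5000
  = 1.5546 bits

All three agree: H(P,Q) = 1.5546 bits ✓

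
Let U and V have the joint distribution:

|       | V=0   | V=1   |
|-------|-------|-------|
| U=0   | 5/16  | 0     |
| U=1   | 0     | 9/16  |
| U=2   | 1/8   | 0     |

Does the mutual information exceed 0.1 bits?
Marginal P(U) (row sums):
  P(U=0) = 5/16 + 0 = 5/16
  P(U=1) = 0 + 9/16 = 9/16
  P(U=2) = 1/8 + 0 = 1/8
Marginal P(V) (column sums):
  P(V=0) = 5/16 + 0 + 1/8 = 7/16
  P(V=1) = 0 + 9/16 + 0 = 9/16

H(U) = -[(5/16)·log₂(5/16) + (9/16)·log₂(9/16) + (1/8)·log₂(1/8)]
  = 0.5244 + 0.4669 + 0.3750
  = 1.3663 bits
H(V) = -[(7/16)·log₂(7/16) + (9/16)·log₂(9/16)]
  = 0.5218 + 0.4669
  = 0.9887 bits
H(U,V) = -[(5/16)·log₂(5/16) + (9/16)·log₂(9/16) + (1/8)·log₂(1/8)]
  = 0.5244 + 0.4669 + 0.3750
  = 1.3663 bits

I(U;V) = H(U) + H(V) - H(U,V)
  = 1.3663 + 0.9887 - 1.3663
  = 0.9887 bits

Yes. I(U;V) = 0.9887 bits, which is > 0.1 bits.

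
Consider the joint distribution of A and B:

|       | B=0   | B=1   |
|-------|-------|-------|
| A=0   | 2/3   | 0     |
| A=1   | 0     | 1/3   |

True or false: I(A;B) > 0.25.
Marginal P(A) (row sums):
  P(A=0) = 2/3 + 0 = 2/3
  P(A=1) = 0 + 1/3 = 1/3
Marginal P(B) (column sums):
  P(B=0) = 2/3 + 0 = 2/3
  P(B=1) = 0 + 1/3 = 1/3

H(A) = -[(2/3)·log₂(2/3) + (1/3)·log₂(1/3)]
  = 0.3900 + 0.5283
  = 0.9183 bits
H(B) = -[(2/3)·log₂(2/3) + (1/3)·log₂(1/3)]
  = 0.3900 + 0.5283
  = 0.9183 bits
H(A,B) = -[(2/3)·log₂(2/3) + (1/3)·log₂(1/3)]
  = 0.3900 + 0.5283
  = 0.9183 bits

I(A;B) = H(A) + H(B) - H(A,B)
  = 0.9183 + 0.9183 - 0.9183
  = 0.9183 bits

True. I(A;B) = 0.9183 bits, which is > 0.25 bits.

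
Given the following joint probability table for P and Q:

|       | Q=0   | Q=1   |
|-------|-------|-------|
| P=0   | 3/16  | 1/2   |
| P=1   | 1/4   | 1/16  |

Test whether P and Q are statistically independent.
Marginal P(P) (row sums):
  P(P=0) = 3/16 + 1/2 = 11/16
  P(P=1) = 1/4 + 1/16 = 5/16
Marginal P(Q) (column sums):
  P(Q=0) = 3/16 + 1/4 = 7/16
  P(Q=1) = 1/2 + 1/16 = 9/16

P and Q are independent iff P(P=i,Q=j) = P(P=i)·P(Q=j) for every cell.
  P(P=0)·P(Q=0) = 11/16 × 7/16 = 77/256, but P(P=0,Q=0) = 3/16 ✗

No, P and Q are not independent. Quantitatively, I(P;Q) > 0:

H(P) = -[(11/16)·log₂(11/16) + (5/16)·log₂(5/16)]
  = 0.3716 + 0.5244
  = 0.8960 bits
H(Q) = -[(7/16)·log₂(7/16) + (9/16)·log₂(9/16)]
  = 0.5218 + 0.4669
  = 0.9887 bits
H(P,Q) = -[(3/16)·log₂(3/16) + (1/2)·log₂(1/2) + (1/4)·log₂(1/4) + (1/16)·log₂(1/16)]
  = 0.4528 + 0.5000 + 0.5000 + 0.2500
  = 1.7028 bits
I(P;Q) = H(P) + H(Q) - H(P,Q) = 0.8960 + 0.9887 - 1.7028 = 0.1819 bits > 0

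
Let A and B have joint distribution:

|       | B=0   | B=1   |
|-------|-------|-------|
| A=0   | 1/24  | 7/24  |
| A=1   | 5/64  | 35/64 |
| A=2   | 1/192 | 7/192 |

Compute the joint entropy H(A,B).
H(A,B) = -Σ P(A,B) log₂ P(A,B), summed over the non-zero cells:
H(A,B) = -[(1/24)·log₂(1/24) + (7/24)·log₂(7/24) + (5/64)·log₂(5/64) + (35/64)·log₂(35/64) + (1/192)·log₂(1/192) + (7/192)·log₂(7/192)]
  = 0.1910 + 0.5185 + 0.2873 + 0.4762 + 0.0395 + 0.1742
  = 1.6867 bits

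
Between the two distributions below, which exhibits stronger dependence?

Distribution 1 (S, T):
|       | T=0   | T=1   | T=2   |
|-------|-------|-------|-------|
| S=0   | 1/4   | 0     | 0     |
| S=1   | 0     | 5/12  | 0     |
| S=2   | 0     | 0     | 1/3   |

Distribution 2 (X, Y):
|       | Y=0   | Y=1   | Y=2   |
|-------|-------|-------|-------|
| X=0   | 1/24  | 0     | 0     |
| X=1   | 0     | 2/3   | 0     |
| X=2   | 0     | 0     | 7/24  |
Distribution 1 (S, T):
Marginal P(S) (row sums):
  P(S=0) = 1/4 + 0 + 0 = 1/4
  P(S=1) = 0 + 5/12 + 0 = 5/12
  P(S=2) = 0 + 0 + 1/3 = 1/3
Marginal P(T) (column sums):
  P(T=0) = 1/4 + 0 + 0 = 1/4
  P(T=1) = 0 + 5/12 + 0 = 5/12
  P(T=2) = 0 + 0 + 1/3 = 1/3

H(S) = -[(1/4)·log₂(1/4) + (5/12)·log₂(5/12) + (1/3)·log₂(1/3)]
  = 0.5000 + 0.5263 + 0.5283
  = 1.5546 bits
H(T) = -[(1/4)·log₂(1/4) + (5/12)·log₂(5/12) + (1/3)·log₂(1/3)]
  = 0.5000 + 0.5263 + 0.5283
  = 1.5546 bits
H(S,T) = -[(1/4)·log₂(1/4) + (5/12)·log₂(5/12) + (1/3)·log₂(1/3)]
  = 0.5000 + 0.5263 + 0.5283
  = 1.5546 bits

I(S;T) = H(S) + H(T) - H(S,T)
  = 1.5546 + 1.5546 - 1.5546
  = 1.5546 bits

Distribution 2 (X, Y):
Marginal P(X) (row sums):
  P(X=0) = 1/24 + 0 + 0 = 1/24
  P(X=1) = 0 + 2/3 + 0 = 2/3
  P(X=2) = 0 + 0 + 7/24 = 7/24
Marginal P(Y) (column sums):
  P(Y=0) = 1/24 + 0 + 0 = 1/24
  P(Y=1) = 0 + 2/3 + 0 = 2/3
  P(Y=2) = 0 + 0 + 7/24 = 7/24

H(X) = -[(1/24)·log₂(1/24) + (2/3)·log₂(2/3) + (7/24)·log₂(7/24)]
  = 0.1910 + 0.3900 + 0.5185
  = 1.0995 bits
H(Y) = -[(1/24)·log₂(1/24) + (2/3)·log₂(2/3) + (7/24)·log₂(7/24)]
  = 0.1910 + 0.3900 + 0.5185
  = 1.0995 bits
H(X,Y) = -[(1/24)·log₂(1/24) + (2/3)·log₂(2/3) + (7/24)·log₂(7/24)]
  = 0.1910 + 0.3900 + 0.5185
  = 1.0995 bits

I(X;Y) = H(X) + H(Y) - H(X,Y)
  = 1.0995 + 1.0995 - 1.0995
  = 1.0995 bits

I(S;T) = 1.5546 bits > I(X;Y) = 1.0995 bits, so (S, T) has the higher mutual information (stronger dependence).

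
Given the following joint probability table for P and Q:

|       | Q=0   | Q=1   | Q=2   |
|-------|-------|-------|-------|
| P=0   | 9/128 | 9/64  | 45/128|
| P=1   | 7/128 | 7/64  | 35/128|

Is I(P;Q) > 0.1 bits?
Marginal P(P) (row sums):
  P(P=0) = 9/128 + 9/64 + 45/128 = 9/16
  P(P=1) = 7/128 + 7/64 + 35/128 = 7/16
Marginal P(Q) (column sums):
  P(Q=0) = 9/128 + 7/128 = 1/8
  P(Q=1) = 9/64 + 7/64 = 1/4
  P(Q=2) = 45/128 + 35/128 = 5/8

H(P) = -[(9/16)·log₂(9/16) + (7/16)·log₂(7/16)]
  = 0.4669 + 0.5218
  = 0.9887 bits
H(Q) = -[(1/8)·log₂(1/8) + (1/4)·log₂(1/4) + (5/8)·log₂(5/8)]
  = 0.3750 + 0.5000 + 0.4238
  = 1.2988 bits
H(P,Q) = -[(9/128)·log₂(9/128) + (9/64)·log₂(9/64) + (45/128)·log₂(45/128) + (7/128)·log₂(7/128) + (7/64)·log₂(7/64) + (35/128)·log₂(35/128)]
  = 0.2693 + 0.3980 + 0.5302 + 0.2293 + 0.3492 + 0.5115
  = 2.2875 bits

I(P;Q) = H(P) + H(Q) - H(P,Q)
  = 0.9887 + 1.2988 - 2.2875
  = 0.0000 bits

No. I(P;Q) = 0.0000 bits, which is ≤ 0.1 bits.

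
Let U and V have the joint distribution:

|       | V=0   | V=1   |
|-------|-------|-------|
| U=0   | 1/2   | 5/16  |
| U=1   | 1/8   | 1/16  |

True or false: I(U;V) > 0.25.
Marginal P(U) (row sums):
  P(U=0) = 1/2 + 5/16 = 13/16
  P(U=1) = 1/8 + 1/16 = 3/16
Marginal P(V) (column sums):
  P(V=0) = 1/2 + 1/8 = 5/8
  P(V=1) = 5/16 + 1/16 = 3/8

H(U) = -[(13/16)·log₂(13/16) + (3/16)·log₂(3/16)]
  = 0.2434 + 0.4528
  = 0.6962 bits
H(V) = -[(5/8)·log₂(5/8) + (3/8)·log₂(3/8)]
  = 0.4238 + 0.5306
  = 0.9544 bits
H(U,V) = -[(1/2)·log₂(1/2) + (5/16)·log₂(5/16) + (1/8)·log₂(1/8) + (1/16)·log₂(1/16)]
  = 0.5000 + 0.5244 + 0.3750 + 0.2500
  = 1.6494 bits

I(U;V) = H(U) + H(V) - H(U,V)
  = 0.6962 + 0.9544 - 1.6494
  = 0.0012 bits

False. I(U;V) = 0.0012 bits, which is ≤ 0.25 bits.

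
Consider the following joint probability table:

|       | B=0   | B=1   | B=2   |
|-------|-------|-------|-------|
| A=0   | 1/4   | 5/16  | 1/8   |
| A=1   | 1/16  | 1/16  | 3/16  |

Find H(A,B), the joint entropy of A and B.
H(A,B) = -Σ P(A,B) log₂ P(A,B), summed over the non-zero cells:
H(A,B) = -[(1/4)·log₂(1/4) + (5/16)·log₂(5/16) + (1/8)·log₂(1/8) + (1/16)·log₂(1/16) + (1/16)·log₂(1/16) + (3/16)·log₂(3/16)]
  = 0.5000 + 0.5244 + 0.3750 + 0.2500 + 0.2500 + 0.4528
  = 2.3522 bits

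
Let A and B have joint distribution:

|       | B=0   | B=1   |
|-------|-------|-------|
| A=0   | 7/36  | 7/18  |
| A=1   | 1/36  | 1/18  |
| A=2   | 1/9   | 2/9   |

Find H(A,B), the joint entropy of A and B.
H(A,B) = -Σ P(A,B) log₂ P(A,B), summed over the non-zero cells:
H(A,B) = -[(7/36)·log₂(7/36) + (7/18)·log₂(7/18) + (1/36)·log₂(1/36) + (1/18)·log₂(1/18) + (1/9)·log₂(1/9) + (2/9)·log₂(2/9)]
  = 0.4594 + 0.5299 + 0.1436 + 0.2317 + 0.3522 + 0.4822
  = 2.1990 bits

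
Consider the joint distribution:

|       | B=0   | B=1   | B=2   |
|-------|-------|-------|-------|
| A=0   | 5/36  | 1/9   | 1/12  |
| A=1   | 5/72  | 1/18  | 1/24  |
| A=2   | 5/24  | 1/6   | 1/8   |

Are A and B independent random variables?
Marginal P(A) (row sums):
  P(A=0) = 5/36 + 1/9 + 1/12 = 1/3
  P(A=1) = 5/72 + 1/18 + 1/24 = 1/6
  P(A=2) = 5/24 + 1/6 + 1/8 = 1/2
Marginal P(B) (column sums):
  P(B=0) = 5/36 + 5/72 + 5/24 = 5/12
  P(B=1) = 1/9 + 1/18 + 1/6 = 1/3
  P(B=2) = 1/12 + 1/24 + 1/8 = 1/4

A and B are independent iff P(A=i,B=j) = P(A=i)·P(B=j) for every cell.
  P(A=0)·P(B=0) = 1/3 × 5/12 = 5/36 = P(A=0,B=0) ✓
  P(A=0)·P(B=1) = 1/3 × 1/3 = 1/9 = P(A=0,B=1) ✓
  P(A=0)·P(B=2) = 1/3 × 1/4 = 1/12 = P(A=0,B=2) ✓
  P(A=1)·P(B=0) = 1/6 × 5/12 = 5/72 = P(A=1,B=0) ✓
  P(A=1)·P(B=1) = 1/6 × 1/3 = 1/18 = P(A=1,B=1) ✓
  P(A=1)·P(B=2) = 1/6 × 1/4 = 1/24 = P(A=1,B=2) ✓
  P(A=2)·P(B=0) = 1/2 × 5/12 = 5/24 = P(A=2,B=0) ✓
  P(A=2)·P(B=1) = 1/2 × 1/3 = 1/6 = P(A=2,B=1) ✓
  P(A=2)·P(B=2) = 1/2 × 1/4 = 1/8 = P(A=2,B=2) ✓

Yes, A and B are independent: every cell factors, so I(A;B) = 0 bits.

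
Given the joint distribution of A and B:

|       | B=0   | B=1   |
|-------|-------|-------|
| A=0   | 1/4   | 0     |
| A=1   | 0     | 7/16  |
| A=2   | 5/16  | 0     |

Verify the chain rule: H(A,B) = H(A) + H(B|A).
Left side:
H(A,B) = -[(1/4)·log₂(1/4) + (7/16)·log₂(7/16) + (5/16)·log₂(5/16)]
  = 0.5000 + 0.5218 + 0.5244
  = 1.5462 bits

Right side:
Marginal P(A) (row sums):
  P(A=0) = 1/4 + 0 = 1/4
  P(A=1) = 0 + 7/16 = 7/16
  P(A=2) = 5/16 + 0 = 5/16
H(A) = -[(1/4)·log₂(1/4) + (7/16)·log₂(7/16) + (5/16)·log₂(5/16)]
  = 0.5000 + 0.5218 + 0.5244
  = 1.5462 bits
H(B|A) = -Σ P(A,B)·log₂ P(B|A), where P(B|A) = P(A,B) / P(A)
  (cells with P(A,B) = 0 contribute 0)
  (A=0,B=0): P(B|A) = (1/4)/(1/4) = 1;  -(1/4)·log₂(1) = 0.0000
  (A=1,B=1): P(B|A) = (7/16)/(7/16) = 1;  -(7/16)·log₂(1) = 0.0000
  (A=2,B=0): P(B|A) = (5/16)/(5/16) = 1;  -(5/16)·log₂(1) = 0.0000
H(B|A) = 0.0000 + 0.0000 + 0.0000
  = 0.0000 bits
H(A) + H(B|A) = 1.5462 + 0.0000 = 1.5462 bits

Both sides equal 1.5462 bits, so the chain rule holds ✓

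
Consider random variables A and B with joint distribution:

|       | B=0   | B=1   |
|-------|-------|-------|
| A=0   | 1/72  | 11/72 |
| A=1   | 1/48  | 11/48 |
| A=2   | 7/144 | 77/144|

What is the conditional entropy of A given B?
Marginal P(B) (column sums):
  P(B=0) = 1/72 + 1/48 + 7/144 = 1/12
  P(B=1) = 11/72 + 11/48 + 77/144 = 11/12

H(A|B) = -Σ P(A,B)·log₂ P(A|B), where P(A|B) = P(A,B) / P(B)
  (A=0,B=0): P(A|B) = (1/72)/(1/12) = 1/6;  -(1/72)·log₂(1/6) = 0.0359
  (A=0,B=1): P(A|B) = (11/72)/(11/12) = 1/6;  -(11/72)·log₂(1/6) = 0.3949
  (A=1,B=0): P(A|B) = (1/48)/(1/12) = 1/4;  -(1/48)·log₂(1/4) = 0.0417
  (A=1,B=1): P(A|B) = (11/48)/(11/12) = 1/4;  -(11/48)·log₂(1/4) = 0.4583
  (A=2,B=0): P(A|B) = (7/144)/(1/12) = 7/12;  -(7/144)·log₂(7/12) = 0.0378
  (A=2,B=1): P(A|B) = (77/144)/(11/12) = 7/12;  -(77/144)·log₂(7/12) = 0.4158
H(A|B) = 0.0359 + 0.3949 + 0.0417 + 0.4583 + 0.0378 + 0.4158
  = 1.3844 bits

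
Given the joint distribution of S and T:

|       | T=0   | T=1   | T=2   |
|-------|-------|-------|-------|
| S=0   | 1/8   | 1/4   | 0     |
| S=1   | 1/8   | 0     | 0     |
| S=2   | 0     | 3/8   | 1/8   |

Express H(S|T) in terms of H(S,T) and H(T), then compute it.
H(S|T) = H(S,T) - H(T)

Marginal P(T) (column sums):
  P(T=0) = 1/8 + 1/8 + 0 = 1/4
  P(T=1) = 1/4 + 0 + 3/8 = 5/8
  P(T=2) = 0 + 0 + 1/8 = 1/8

H(S,T) = -[(1/8)·log₂(1/8) + (1/4)·log₂(1/4) + (1/8)·log₂(1/8) + (3/8)·log₂(3/8) + (1/8)·log₂(1/8)]
  = 0.3750 + 0.5000 + 0.3750 + 0.5306 + 0.3750
  = 2.1556 bits
H(T) = -[(1/4)·log₂(1/4) + (5/8)·log₂(5/8) + (1/8)·log₂(1/8)]
  = 0.5000 + 0.4238 + 0.3750
  = 1.2988 bits

H(S|T) = 2.1556 - 1.2988 = 0.8568 bits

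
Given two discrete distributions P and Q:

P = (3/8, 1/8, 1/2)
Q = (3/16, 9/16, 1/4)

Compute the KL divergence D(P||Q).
D(P||Q) = Σ P(i) log₂(P(i)/Q(i))
  i=0: (3/8) × log₂((3/8)/(3/16)) = (3/8) × log₂(2) = 0.3750
  i=1: (1/8) × log₂((1/8)/(9/16)) = (1/8) × log₂(2/9) = -0.2712
  i=2: (1/2) × log₂((1/2)/(1/4)) = (1/2) × log₂(2) = 0.5000
D(P||Q) = 0.3750 - 0.2712 + 0.5000
  = 0.6038 bits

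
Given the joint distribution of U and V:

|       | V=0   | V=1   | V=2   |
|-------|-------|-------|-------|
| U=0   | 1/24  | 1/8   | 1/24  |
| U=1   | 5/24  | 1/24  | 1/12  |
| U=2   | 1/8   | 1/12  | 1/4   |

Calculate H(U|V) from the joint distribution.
Marginal P(V) (column sums):
  P(V=0) = 1/24 + 5/24 + 1/8 = 3/8
  P(V=1) = 1/8 + 1/24 + 1/12 = 1/4
  P(V=2) = 1/24 + 1/12 + 1/4 = 3/8

H(U|V) = -Σ P(U,V)·log₂ P(U|V), where P(U|V) = P(U,V) / P(V)
  (U=0,V=0): P(U|V) = (1/24)/(3/8) = 1/9;  -(1/24)·log₂(1/9) = 0.1321
  (U=0,V=1): P(U|V) = (1/8)/(1/4) = 1/2;  -(1/8)·log₂(1/2) = 0.1250
  (U=0,V=2): P(U|V) = (1/24)/(3/8) = 1/9;  -(1/24)·log₂(1/9) = 0.1321
  (U=1,V=0): P(U|V) = (5/24)/(3/8) = 5/9;  -(5/24)·log₂(5/9) = 0.1767
  (U=1,V=1): P(U|V) = (1/24)/(1/4) = 1/6;  -(1/24)·log₂(1/6) = 0.1077
  (U=1,V=2): P(U|V) = (1/12)/(3/8) = 2/9;  -(1/12)·log₂(2/9) = 0.1808
  (U=2,V=0): P(U|V) = (1/8)/(3/8) = 1/3;  -(1/8)·log₂(1/3) = 0.1981
  (U=2,V=1): P(U|V) = (1/12)/(1/4) = 1/3;  -(1/12)·log₂(1/3) = 0.1321
  (U=2,V=2): P(U|V) = (1/4)/(3/8) = 2/3;  -(1/4)·log₂(2/3) = 0.1462
H(U|V) = 0.1321 + 0.1250 + 0.1321 + 0.1767 + 0.1077 + 0.1808 + 0.1981 + 0.1321 + 0.1462
  = 1.3308 bits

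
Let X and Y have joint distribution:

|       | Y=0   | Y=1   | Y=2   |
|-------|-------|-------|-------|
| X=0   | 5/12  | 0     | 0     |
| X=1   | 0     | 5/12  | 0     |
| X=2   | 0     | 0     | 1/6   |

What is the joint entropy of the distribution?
H(X,Y) = -Σ P(X,Y) log₂ P(X,Y), summed over the non-zero cells:
H(X,Y) = -[(5/12)·log₂(5/12) + (5/12)·log₂(5/12) + (1/6)·log₂(1/6)]
  = 0.5263 + 0.5263 + 0.4308
  = 1.4834 bits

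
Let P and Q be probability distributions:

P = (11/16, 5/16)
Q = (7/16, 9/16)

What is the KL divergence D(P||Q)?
D(P||Q) = Σ P(i) log₂(P(i)/Q(i))
  i=0: (11/16) × log₂((11/16)/(7/16)) = (11/16) × log₂(11/7) = 0.4483
  i=1: (5/16) × log₂((5/16)/(9/16)) = (5/16) × log₂(5/9) = -0.2650
D(P||Q) = 0.4483 - 0.2650
  = 0.1833 bits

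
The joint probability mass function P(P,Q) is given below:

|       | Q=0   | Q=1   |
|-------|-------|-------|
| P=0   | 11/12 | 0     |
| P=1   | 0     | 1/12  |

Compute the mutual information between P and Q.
Marginal P(P) (row sums):
  P(P=0) = 11/12 + 0 = 11/12
  P(P=1) = 0 + 1/12 = 1/12
Marginal P(Q) (column sums):
  P(Q=0) = 11/12 + 0 = 11/12
  P(Q=1) = 0 + 1/12 = 1/12

H(P) = -[(11/12)·log₂(11/12) + (1/12)·log₂(1/12)]
  = 0.1151 + 0.2987
  = 0.4138 bits
H(Q) = -[(11/12)·log₂(11/12) + (1/12)·log₂(1/12)]
  = 0.1151 + 0.2987
  = 0.4138 bits
H(P,Q) = -[(11/12)·log₂(11/12) + (1/12)·log₂(1/12)]
  = 0.1151 + 0.2987
  = 0.4138 bits

I(P;Q) = H(P) + H(Q) - H(P,Q)
  = 0.4138 + 0.4138 - 0.4138
  = 0.4138 bits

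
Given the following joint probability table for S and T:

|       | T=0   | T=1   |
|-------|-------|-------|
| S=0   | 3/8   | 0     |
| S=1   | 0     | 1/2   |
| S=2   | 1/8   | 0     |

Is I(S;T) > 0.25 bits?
Marginal P(S) (row sums):
  P(S=0) = 3/8 + 0 = 3/8
  P(S=1) = 0 + 1/2 = 1/2
  P(S=2) = 1/8 + 0 = 1/8
Marginal P(T) (column sums):
  P(T=0) = 3/8 + 0 + 1/8 = 1/2
  P(T=1) = 0 + 1/2 + 0 = 1/2

H(S) = -[(3/8)·log₂(3/8) + (1/2)·log₂(1/2) + (1/8)·log₂(1/8)]
  = 0.5306 + 0.5000 + 0.3750
  = 1.4056 bits
H(T) = -[(1/2)·log₂(1/2) + (1/2)·log₂(1/2)]
  = 0.5000 + 0.5000
  = 1.0000 bits
H(S,T) = -[(3/8)·log₂(3/8) + (1/2)·log₂(1/2) + (1/8)·log₂(1/8)]
  = 0.5306 + 0.5000 + 0.3750
  = 1.4056 bits

I(S;T) = H(S) + H(T) - H(S,T)
  = 1.4056 + 1.0000 - 1.4056
  = 1.0000 bits

Yes. I(S;T) = 1.0000 bits, which is > 0.25 bits.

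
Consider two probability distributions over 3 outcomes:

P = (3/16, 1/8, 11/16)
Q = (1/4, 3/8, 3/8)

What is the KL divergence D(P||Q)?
D(P||Q) = Σ P(i) log₂(P(i)/Q(i))
  i=0: (3/16) × log₂((3/16)/(1/4)) = (3/16) × log₂(3/4) = -0.0778
  i=1: (1/8) × log₂((1/8)/(3/8)) = (1/8) × log₂(1/3) = -0.1981
  i=2: (11/16) × log₂((11/16)/(3/8)) = (11/16) × log₂(11/6) = 0.6012
D(P||Q) = -0.0778 - 0.1981 + 0.6012
  = 0.3253 bits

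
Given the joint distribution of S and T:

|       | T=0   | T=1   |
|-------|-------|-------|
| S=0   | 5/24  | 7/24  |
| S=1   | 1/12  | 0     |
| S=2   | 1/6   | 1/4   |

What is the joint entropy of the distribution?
H(S,T) = -Σ P(S,T) log₂ P(S,T), summed over the non-zero cells:
H(S,T) = -[(5/24)·log₂(5/24) + (7/24)·log₂(7/24) + (1/12)·log₂(1/12) + (1/6)·log₂(1/6) + (1/4)·log₂(1/4)]
  = 0.4715 + 0.5185 + 0.2987 + 0.4308 + 0.5000
  = 2.2195 bits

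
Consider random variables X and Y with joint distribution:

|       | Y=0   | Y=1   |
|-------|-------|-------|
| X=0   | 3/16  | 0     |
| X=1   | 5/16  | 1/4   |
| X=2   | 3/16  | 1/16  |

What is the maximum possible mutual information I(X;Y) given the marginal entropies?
The upper bound on mutual information is I(X;Y) ≤ min(H(X), H(Y)).

Marginal P(X) (row sums):
  P(X=0) = 3/16 + 0 = 3/16
  P(X=1) = 5/16 + 1/4 = 9/16
  P(X=2) = 3/16 + 1/16 = 1/4
Marginal P(Y) (column sums):
  P(Y=0) = 3/16 + 5/16 + 3/16 = 11/16
  P(Y=1) = 0 + 1/4 + 1/16 = 5/16

H(X) = -[(3/16)·log₂(3/16) + (9/16)·log₂(9/16) + (1/4)·log₂(1/4)]
  = 0.4528 + 0.4669 + 0.5000
  = 1.4197 bits
H(Y) = -[(11/16)·log₂(11/16) + (5/16)·log₂(5/16)]
  = 0.3716 + 0.5244
  = 0.8960 bits

Maximum possible I(X;Y) = min(1.4197, 0.8960) = 0.8960 bits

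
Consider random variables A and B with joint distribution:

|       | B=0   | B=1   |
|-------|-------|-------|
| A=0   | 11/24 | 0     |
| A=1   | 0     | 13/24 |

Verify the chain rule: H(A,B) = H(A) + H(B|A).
Left side:
H(A,B) = -[(11/24)·log₂(11/24) + (13/24)·log₂(13/24)]
  = 0.5159 + 0.4791
  = 0.9950 bits

Right side:
Marginal P(A) (row sums):
  P(A=0) = 11/24 + 0 = 11/24
  P(A=1) = 0 + 13/24 = 13/24
H(A) = -[(11/24)·log₂(11/24) + (13/24)·log₂(13/24)]
  = 0.5159 + 0.4791
  = 0.9950 bits
H(B|A) = -Σ P(A,B)·log₂ P(B|A), where P(B|A) = P(A,B) / P(A)
  (cells with P(A,B) = 0 contribute 0)
  (A=0,B=0): P(B|A) = (11/24)/(11/24) = 1;  -(11/24)·log₂(1) = 0.0000
  (A=1,B=1): P(B|A) = (13/24)/(13/24) = 1;  -(13/24)·log₂(1) = 0.0000
H(B|A) = 0.0000 + 0.0000
  = 0.0000 bits
H(A) + H(B|A) = 0.9950 + 0.0000 = 0.9950 bits

Both sides equal 0.9950 bits, so the chain rule holds ✓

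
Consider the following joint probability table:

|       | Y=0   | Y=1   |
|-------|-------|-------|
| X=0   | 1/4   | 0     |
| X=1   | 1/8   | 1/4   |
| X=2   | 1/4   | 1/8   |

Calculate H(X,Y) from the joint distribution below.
H(X,Y) = -Σ P(X,Y) log₂ P(X,Y), summed over the non-zero cells:
H(X,Y) = -[(1/4)·log₂(1/4) + (1/8)·log₂(1/8) + (1/4)·log₂(1/4) + (1/4)·log₂(1/4) + (1/8)·log₂(1/8)]
  = 0.5000 + 0.3750 + 0.5000 + 0.5000 + 0.3750
  = 2.2500 bits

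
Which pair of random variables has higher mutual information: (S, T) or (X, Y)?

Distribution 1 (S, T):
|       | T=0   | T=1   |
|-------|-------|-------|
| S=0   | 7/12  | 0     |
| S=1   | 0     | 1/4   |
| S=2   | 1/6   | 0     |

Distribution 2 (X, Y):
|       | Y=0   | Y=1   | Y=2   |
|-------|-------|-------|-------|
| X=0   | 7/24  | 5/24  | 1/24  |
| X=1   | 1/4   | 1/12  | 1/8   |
Distribution 1 (S, T):
Marginal P(S) (row sums):
  P(S=0) = 7/12 + 0 = 7/12
  P(S=1) = 0 + 1/4 = 1/4
  P(S=2) = 1/6 + 0 = 1/6
Marginal P(T) (column sums):
  P(T=0) = 7/12 + 0 + 1/6 = 3/4
  P(T=1) = 0 + 1/4 + 0 = 1/4

H(S) = -[(7/12)·log₂(7/12) + (1/4)·log₂(1/4) + (1/6)·log₂(1/6)]
  = 0.4536 + 0.5000 + 0.4308
  = 1.3844 bits
H(T) = -[(3/4)·log₂(3/4) + (1/4)·log₂(1/4)]
  = 0.3113 + 0.5000
  = 0.8113 bits
H(S,T) = -[(7/12)·log₂(7/12) + (1/4)·log₂(1/4) + (1/6)·log₂(1/6)]
  = 0.4536 + 0.5000 + 0.4308
  = 1.3844 bits

I(S;T) = H(S) + H(T) - H(S,T)
  = 1.3844 + 0.8113 - 1.3844
  = 0.8113 bits

Distribution 2 (X, Y):
Marginal P(X) (row sums):
  P(X=0) = 7/24 + 5/24 + 1/24 = 13/24
  P(X=1) = 1/4 + 1/12 + 1/8 = 11/24
Marginal P(Y) (column sums):
  P(Y=0) = 7/24 + 1/4 = 13/24
  P(Y=1) = 5/24 + 1/12 = 7/24
  P(Y=2) = 1/24 + 1/8 = 1/6

H(X) = -[(13/24)·log₂(13/24) + (11/24)·log₂(11/24)]
  = 0.4791 + 0.5159
  = 0.9950 bits
H(Y) = -[(13/24)·log₂(13/24) + (7/24)·log₂(7/24) + (1/6)·log₂(1/6)]
  = 0.4791 + 0.5185 + 0.4308
  = 1.4284 bits
H(X,Y) = -[(7/24)·log₂(7/24) + (5/24)·log₂(5/24) + (1/24)·log₂(1/24) + (1/4)·log₂(1/4) + (1/12)·log₂(1/12) + (1/8)·log₂(1/8)]
  = 0.5185 + 0.4715 + 0.1910 + 0.5000 + 0.2987 + 0.3750
  = 2.3547 bits

I(X;Y) = H(X) + H(Y) - H(X,Y)
  = 0.9950 + 1.4284 - 2.3547
  = 0.0687 bits

I(S;T) = 0.8113 bits > I(X;Y) = 0.0687 bits, so (S, T) has the higher mutual information (stronger dependence).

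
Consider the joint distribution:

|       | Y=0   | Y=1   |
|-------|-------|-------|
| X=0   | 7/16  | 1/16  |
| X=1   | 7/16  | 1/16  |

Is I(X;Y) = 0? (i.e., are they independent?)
Marginal P(X) (row sums):
  P(X=0) = 7/16 + 1/16 = 1/2
  P(X=1) = 7/16 + 1/16 = 1/2
Marginal P(Y) (column sums):
  P(Y=0) = 7/16 + 7/16 = 7/8
  P(Y=1) = 1/16 + 1/16 = 1/8

X and Y are independent iff P(X=i,Y=j) = P(X=i)·P(Y=j) for every cell.
  P(X=0)·P(Y=0) = 1/2 × 7/8 = 7/16 = P(X=0,Y=0) ✓
  P(X=0)·P(Y=1) = 1/2 × 1/8 = 1/16 = P(X=0,Y=1) ✓
  P(X=1)·P(Y=0) = 1/2 × 7/8 = 7/16 = P(X=1,Y=0) ✓
  P(X=1)·P(Y=1) = 1/2 × 1/8 = 1/16 = P(X=1,Y=1) ✓

Yes, X and Y are independent: every cell factors, so I(X;Y) = 0 bits.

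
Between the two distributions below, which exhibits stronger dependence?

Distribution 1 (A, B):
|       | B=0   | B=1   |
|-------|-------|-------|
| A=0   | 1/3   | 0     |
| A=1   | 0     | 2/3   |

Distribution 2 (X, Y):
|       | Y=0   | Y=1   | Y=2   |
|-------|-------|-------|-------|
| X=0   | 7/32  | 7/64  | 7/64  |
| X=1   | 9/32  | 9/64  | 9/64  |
Distribution 1 (A, B):
Marginal P(A) (row sums):
  P(A=0) = 1/3 + 0 = 1/3
  P(A=1) = 0 + 2/3 = 2/3
Marginal P(B) (column sums):
  P(B=0) = 1/3 + 0 = 1/3
  P(B=1) = 0 + 2/3 = 2/3

H(A) = -[(1/3)·log₂(1/3) + (2/3)·log₂(2/3)]
  = 0.5283 + 0.3900
  = 0.9183 bits
H(B) = -[(1/3)·log₂(1/3) + (2/3)·log₂(2/3)]
  = 0.5283 + 0.3900
  = 0.9183 bits
H(A,B) = -[(1/3)·log₂(1/3) + (2/3)·log₂(2/3)]
  = 0.5283 + 0.3900
  = 0.9183 bits

I(A;B) = H(A) + H(B) - H(A,B)
  = 0.9183 + 0.9183 - 0.9183
  = 0.9183 bits

Distribution 2 (X, Y):
Marginal P(X) (row sums):
  P(X=0) = 7/32 + 7/64 + 7/64 = 7/16
  P(X=1) = 9/32 + 9/64 + 9/64 = 9/16
Marginal P(Y) (column sums):
  P(Y=0) = 7/32 + 9/32 = 1/2
  P(Y=1) = 7/64 + 9/64 = 1/4
  P(Y=2) = 7/64 + 9/64 = 1/4

H(X) = -[(7/16)·log₂(7/16) + (9/16)·log₂(9/16)]
  = 0.5218 + 0.4669
  = 0.9887 bits
H(Y) = -[(1/2)·log₂(1/2) + (1/4)·log₂(1/4) + (1/4)·log₂(1/4)]
  = 0.5000 + 0.5000 + 0.5000
  = 1.5000 bits
H(X,Y) = -[(7/32)·log₂(7/32) + (7/64)·log₂(7/64) + (7/64)·log₂(7/64) + (9/32)·log₂(9/32) + (9/64)·log₂(9/64) + (9/64)·log₂(9/64)]
  = 0.4796 + 0.3492 + 0.3492 + 0.5147 + 0.3980 + 0.3980
  = 2.4887 bits

I(X;Y) = H(X) + H(Y) - H(X,Y)
  = 0.9887 + 1.5000 - 2.4887
  = 0.0000 bits

I(A;B) = 0.9183 bits > I(X;Y) = 0.0000 bits, so (A, B) has the higher mutual information (stronger dependence).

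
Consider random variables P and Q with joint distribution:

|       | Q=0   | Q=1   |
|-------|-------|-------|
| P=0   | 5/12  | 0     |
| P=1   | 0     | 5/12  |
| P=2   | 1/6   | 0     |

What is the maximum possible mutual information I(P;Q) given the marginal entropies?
The upper bound on mutual information is I(P;Q) ≤ min(H(P), H(Q)).

Marginal P(P) (row sums):
  P(P=0) = 5/12 + 0 = 5/12
  P(P=1) = 0 + 5/12 = 5/12
  P(P=2) = 1/6 + 0 = 1/6
Marginal P(Q) (column sums):
  P(Q=0) = 5/12 + 0 + 1/6 = 7/12
  P(Q=1) = 0 + 5/12 + 0 = 5/12

H(P) = -[(5/12)·log₂(5/12) + (5/12)·log₂(5/12) + (1/6)·log₂(1/6)]
  = 0.5263 + 0.5263 + 0.4308
  = 1.4834 bits
H(Q) = -[(7/12)·log₂(7/12) + (5/12)·log₂(5/12)]
  = 0.4536 + 0.5263
  = 0.9799 bits

Maximum possible I(P;Q) = min(1.4834, 0.9799) = 0.9799 bits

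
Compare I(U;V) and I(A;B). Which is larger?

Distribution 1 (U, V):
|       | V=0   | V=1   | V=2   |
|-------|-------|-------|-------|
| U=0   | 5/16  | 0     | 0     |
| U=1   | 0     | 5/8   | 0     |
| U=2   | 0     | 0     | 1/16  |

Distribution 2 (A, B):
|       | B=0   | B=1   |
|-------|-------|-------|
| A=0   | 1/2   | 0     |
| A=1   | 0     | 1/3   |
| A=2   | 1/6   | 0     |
Distribution 1 (U, V):
Marginal P(U) (row sums):
  P(U=0) = 5/16 + 0 + 0 = 5/16
  P(U=1) = 0 + 5/8 + 0 = 5/8
  P(U=2) = 0 + 0 + 1/16 = 1/16
Marginal P(V) (column sums):
  P(V=0) = 5/16 + 0 + 0 = 5/16
  P(V=1) = 0 + 5/8 + 0 = 5/8
  P(V=2) = 0 + 0 + 1/16 = 1/16

H(U) = -[(5/16)·log₂(5/16) + (5/8)·log₂(5/8) + (1/16)·log₂(1/16)]
  = 0.5244 + 0.4238 + 0.2500
  = 1.1982 bits
H(V) = -[(5/16)·log₂(5/16) + (5/8)·log₂(5/8) + (1/16)·log₂(1/16)]
  = 0.5244 + 0.4238 + 0.2500
  = 1.1982 bits
H(U,V) = -[(5/16)·log₂(5/16) + (5/8)·log₂(5/8) + (1/16)·log₂(1/16)]
  = 0.5244 + 0.4238 + 0.2500
  = 1.1982 bits

I(U;V) = H(U) + H(V) - H(U,V)
  = 1.1982 + 1.1982 - 1.1982
  = 1.1982 bits

Distribution 2 (A, B):
Marginal P(A) (row sums):
  P(A=0) = 1/2 + 0 = 1/2
  P(A=1) = 0 + 1/3 = 1/3
  P(A=2) = 1/6 + 0 = 1/6
Marginal P(B) (column sums):
  P(B=0) = 1/2 + 0 + 1/6 = 2/3
  P(B=1) = 0 + 1/3 + 0 = 1/3

H(A) = -[(1/2)·log₂(1/2) + (1/3)·log₂(1/3) + (1/6)·log₂(1/6)]
  = 0.5000 + 0.5283 + 0.4308
  = 1.4591 bits
H(B) = -[(2/3)·log₂(2/3) + (1/3)·log₂(1/3)]
  = 0.3900 + 0.5283
  = 0.9183 bits
H(A,B) = -[(1/2)·log₂(1/2) + (1/3)·log₂(1/3) + (1/6)·log₂(1/6)]
  = 0.5000 + 0.5283 + 0.4308
  = 1.4591 bits

I(A;B) = H(A) + H(B) - H(A,B)
  = 1.4591 + 0.9183 - 1.4591
  = 0.9183 bits

I(U;V) = 1.1982 bits > I(A;B) = 0.9183 bits, so (U, V) has the higher mutual information (stronger dependence).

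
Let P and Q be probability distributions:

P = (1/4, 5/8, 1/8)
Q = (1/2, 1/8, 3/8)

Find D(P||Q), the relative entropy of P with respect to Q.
D(P||Q) = Σ P(i) log₂(P(i)/Q(i))
  i=0: (1/4) × log₂((1/4)/(1/2)) = (1/4) × log₂(1/2) = -0.2500
  i=1: (5/8) × log₂((5/8)/(1/8)) = (5/8) × log₂(5) = 1.4512
  i=2: (1/8) × log₂((1/8)/(3/8)) = (1/8) × log₂(1/3) = -0.1981
D(P||Q) = -0.2500 + 1.4512 - 0.1981
  = 1.0031 bits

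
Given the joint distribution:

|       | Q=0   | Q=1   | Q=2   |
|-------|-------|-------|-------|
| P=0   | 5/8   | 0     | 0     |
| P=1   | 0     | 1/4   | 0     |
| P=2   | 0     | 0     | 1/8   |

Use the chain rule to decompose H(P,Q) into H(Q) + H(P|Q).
By the chain rule: H(P,Q) = H(Q) + H(P|Q)

Marginal P(Q) (column sums):
  P(Q=0) = 5/8 + 0 + 0 = 5/8
  P(Q=1) = 0 + 1/4 + 0 = 1/4
  P(Q=2) = 0 + 0 + 1/8 = 1/8
H(Q) = -[(5/8)·log₂(5/8) + (1/4)·log₂(1/4) + (1/8)·log₂(1/8)]
  = 0.4238 + 0.5000 + 0.3750
  = 1.2988 bits
H(P|Q) = -Σ P(P,Q)·log₂ P(P|Q), where P(P|Q) = P(P,Q) / P(Q)
  (cells with P(P,Q) = 0 contribute 0)
  (P=0,Q=0): P(P|Q) = (5/8)/(5/8) = 1;  -(5/8)·log₂(1) = 0.0000
  (P=1,Q=1): P(P|Q) = (1/4)/(1/4) = 1;  -(1/4)·log₂(1) = 0.0000
  (P=2,Q=2): P(P|Q) = (1/8)/(1/8) = 1;  -(1/8)·log₂(1) = 0.0000
H(P|Q) = 0.0000 + 0.0000 + 0.0000
  = 0.0000 bits

H(P,Q) = H(Q) + H(P|Q) = 1.2988 + 0.0000 = 1.2988 bits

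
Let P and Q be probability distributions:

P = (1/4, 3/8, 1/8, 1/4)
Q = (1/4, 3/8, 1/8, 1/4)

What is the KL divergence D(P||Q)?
D(P||Q) = Σ P(i) log₂(P(i)/Q(i))
  i=0: (1/4) × log₂((1/4)/(1/4)) = (1/4) × log₂(1) = 0.0000
  i=1: (3/8) × log₂((3/8)/(3/8)) = (3/8) × log₂(1) = 0.0000
  i=2: (1/8) × log₂((1/8)/(1/8)) = (1/8) × log₂(1) = 0.0000
  i=3: (1/4) × log₂((1/4)/(1/4)) = (1/4) × log₂(1) = 0.0000
D(P||Q) = 0.0000 + 0.0000 + 0.0000 + 0.0000
  = 0.0000 bits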